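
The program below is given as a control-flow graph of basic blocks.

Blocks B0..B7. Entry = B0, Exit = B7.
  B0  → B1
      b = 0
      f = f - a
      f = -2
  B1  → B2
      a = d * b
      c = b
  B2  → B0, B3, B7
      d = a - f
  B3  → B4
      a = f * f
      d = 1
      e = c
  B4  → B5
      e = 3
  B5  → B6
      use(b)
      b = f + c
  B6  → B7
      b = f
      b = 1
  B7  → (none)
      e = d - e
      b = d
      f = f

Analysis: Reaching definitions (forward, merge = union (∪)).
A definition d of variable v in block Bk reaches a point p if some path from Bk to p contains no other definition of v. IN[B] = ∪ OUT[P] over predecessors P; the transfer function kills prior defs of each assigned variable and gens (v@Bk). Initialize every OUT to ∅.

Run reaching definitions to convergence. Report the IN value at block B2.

Per-block solution:
  B0:  IN={a@B1, b@B0, c@B1, d@B2, f@B0}  OUT={a@B1, b@B0, c@B1, d@B2, f@B0}
  B1:  IN={a@B1, b@B0, c@B1, d@B2, f@B0}  OUT={a@B1, b@B0, c@B1, d@B2, f@B0}
  B2:  IN={a@B1, b@B0, c@B1, d@B2, f@B0}  OUT={a@B1, b@B0, c@B1, d@B2, f@B0}
  B3:  IN={a@B1, b@B0, c@B1, d@B2, f@B0}  OUT={a@B3, b@B0, c@B1, d@B3, e@B3, f@B0}
  B4:  IN={a@B3, b@B0, c@B1, d@B3, e@B3, f@B0}  OUT={a@B3, b@B0, c@B1, d@B3, e@B4, f@B0}
  B5:  IN={a@B3, b@B0, c@B1, d@B3, e@B4, f@B0}  OUT={a@B3, b@B5, c@B1, d@B3, e@B4, f@B0}
  B6:  IN={a@B3, b@B5, c@B1, d@B3, e@B4, f@B0}  OUT={a@B3, b@B6, c@B1, d@B3, e@B4, f@B0}
  B7:  IN={a@B1, a@B3, b@B0, b@B6, c@B1, d@B2, d@B3, e@B4, f@B0}  OUT={a@B1, a@B3, b@B7, c@B1, d@B2, d@B3, e@B7, f@B7}

Merge at B2: IN[B2] = OUT[B1] = {a@B1, b@B0, c@B1, d@B2, f@B0}

Answer: {a@B1, b@B0, c@B1, d@B2, f@B0}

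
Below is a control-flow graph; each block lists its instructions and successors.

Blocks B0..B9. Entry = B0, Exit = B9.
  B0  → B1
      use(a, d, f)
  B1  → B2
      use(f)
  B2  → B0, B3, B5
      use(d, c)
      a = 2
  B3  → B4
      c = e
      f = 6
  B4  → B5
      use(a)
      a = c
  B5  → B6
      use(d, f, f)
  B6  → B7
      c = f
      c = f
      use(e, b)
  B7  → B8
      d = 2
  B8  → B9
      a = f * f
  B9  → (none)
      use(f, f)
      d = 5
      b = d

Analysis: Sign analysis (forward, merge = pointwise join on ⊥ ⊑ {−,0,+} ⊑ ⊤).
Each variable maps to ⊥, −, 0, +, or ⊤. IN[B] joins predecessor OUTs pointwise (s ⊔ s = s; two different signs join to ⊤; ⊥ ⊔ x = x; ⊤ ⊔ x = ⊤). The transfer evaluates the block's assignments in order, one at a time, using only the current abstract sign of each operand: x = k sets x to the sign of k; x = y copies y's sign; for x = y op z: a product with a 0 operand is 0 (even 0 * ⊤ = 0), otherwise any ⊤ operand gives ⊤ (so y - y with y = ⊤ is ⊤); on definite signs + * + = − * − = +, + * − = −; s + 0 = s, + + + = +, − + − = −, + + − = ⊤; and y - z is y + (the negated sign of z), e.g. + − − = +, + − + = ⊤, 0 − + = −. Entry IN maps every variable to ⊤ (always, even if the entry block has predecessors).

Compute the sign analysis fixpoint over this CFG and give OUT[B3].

Answer: {a: +, b: ⊤, c: ⊤, d: ⊤, e: ⊤, f: +}

Working:
Per-block solution:
  B0:  IN=(all ⊤)  OUT=(all ⊤)
  B1:  IN=(all ⊤)  OUT=(all ⊤)
  B2:  IN=(all ⊤)  OUT={a:+; rest ⊤}
  B3:  IN={a:+; rest ⊤}  OUT={a:+, f:+; rest ⊤}
  B4:  IN={a:+, f:+; rest ⊤}  OUT={f:+; rest ⊤}
  B5:  IN=(all ⊤)  OUT=(all ⊤)
  B6:  IN=(all ⊤)  OUT=(all ⊤)
  B7:  IN=(all ⊤)  OUT={d:+; rest ⊤}
  B8:  IN={d:+; rest ⊤}  OUT={d:+; rest ⊤}
  B9:  IN={d:+; rest ⊤}  OUT={b:+, d:+; rest ⊤}

Merge at B3: IN[B3] = OUT[B2] = {a: +, b: ⊤, c: ⊤, d: ⊤, e: ⊤, f: ⊤}
Applying B3's transfer function to that IN value gives OUT[B3] (row B3 above).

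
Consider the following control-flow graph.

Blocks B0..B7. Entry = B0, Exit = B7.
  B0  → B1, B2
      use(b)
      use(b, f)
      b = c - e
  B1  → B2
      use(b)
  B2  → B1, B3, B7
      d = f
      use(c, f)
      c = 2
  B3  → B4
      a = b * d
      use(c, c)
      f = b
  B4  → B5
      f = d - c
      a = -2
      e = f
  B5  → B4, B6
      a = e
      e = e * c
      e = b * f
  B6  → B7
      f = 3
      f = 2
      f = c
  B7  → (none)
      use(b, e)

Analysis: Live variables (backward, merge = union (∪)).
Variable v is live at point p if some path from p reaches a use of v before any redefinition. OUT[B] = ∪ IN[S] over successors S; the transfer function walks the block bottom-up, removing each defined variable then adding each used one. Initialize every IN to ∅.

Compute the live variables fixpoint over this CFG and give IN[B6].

Answer: {b, c, e}

Derivation:
Converged values:
  B0:  IN={b, c, e, f}  OUT={b, c, e, f}
  B1:  IN={b, c, e, f}  OUT={b, c, e, f}
  B2:  IN={b, c, e, f}  OUT={b, c, d, e, f}
  B3:  IN={b, c, d}  OUT={b, c, d}
  B4:  IN={b, c, d}  OUT={b, c, d, e, f}
  B5:  IN={b, c, d, e, f}  OUT={b, c, d, e}
  B6:  IN={b, c, e}  OUT={b, e}
  B7:  IN={b, e}  OUT={}

Merge at B6: OUT[B6] = IN[B7] = {b, e}
Applying B6's transfer function to that OUT value gives IN[B6] (row B6 above).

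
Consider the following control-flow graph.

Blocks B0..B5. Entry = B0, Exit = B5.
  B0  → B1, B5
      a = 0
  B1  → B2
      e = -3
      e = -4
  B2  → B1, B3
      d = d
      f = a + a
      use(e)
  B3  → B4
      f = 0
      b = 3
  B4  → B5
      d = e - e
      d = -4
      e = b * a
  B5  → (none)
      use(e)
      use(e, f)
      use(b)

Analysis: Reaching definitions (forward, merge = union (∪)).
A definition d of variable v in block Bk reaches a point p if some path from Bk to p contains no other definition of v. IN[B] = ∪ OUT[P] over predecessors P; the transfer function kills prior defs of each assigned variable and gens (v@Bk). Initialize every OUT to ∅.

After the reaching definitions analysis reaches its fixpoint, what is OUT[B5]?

Converged values:
  B0:  IN={}  OUT={a@B0}
  B1:  IN={a@B0, d@B2, e@B1, f@B2}  OUT={a@B0, d@B2, e@B1, f@B2}
  B2:  IN={a@B0, d@B2, e@B1, f@B2}  OUT={a@B0, d@B2, e@B1, f@B2}
  B3:  IN={a@B0, d@B2, e@B1, f@B2}  OUT={a@B0, b@B3, d@B2, e@B1, f@B3}
  B4:  IN={a@B0, b@B3, d@B2, e@B1, f@B3}  OUT={a@B0, b@B3, d@B4, e@B4, f@B3}
  B5:  IN={a@B0, b@B3, d@B4, e@B4, f@B3}  OUT={a@B0, b@B3, d@B4, e@B4, f@B3}

Merge at B5: IN[B5] = OUT[B0] ⊔ OUT[B4] = {a@B0, b@B3, d@B4, e@B4, f@B3}
Applying B5's transfer function to that IN value gives OUT[B5] (row B5 above).

Answer: {a@B0, b@B3, d@B4, e@B4, f@B3}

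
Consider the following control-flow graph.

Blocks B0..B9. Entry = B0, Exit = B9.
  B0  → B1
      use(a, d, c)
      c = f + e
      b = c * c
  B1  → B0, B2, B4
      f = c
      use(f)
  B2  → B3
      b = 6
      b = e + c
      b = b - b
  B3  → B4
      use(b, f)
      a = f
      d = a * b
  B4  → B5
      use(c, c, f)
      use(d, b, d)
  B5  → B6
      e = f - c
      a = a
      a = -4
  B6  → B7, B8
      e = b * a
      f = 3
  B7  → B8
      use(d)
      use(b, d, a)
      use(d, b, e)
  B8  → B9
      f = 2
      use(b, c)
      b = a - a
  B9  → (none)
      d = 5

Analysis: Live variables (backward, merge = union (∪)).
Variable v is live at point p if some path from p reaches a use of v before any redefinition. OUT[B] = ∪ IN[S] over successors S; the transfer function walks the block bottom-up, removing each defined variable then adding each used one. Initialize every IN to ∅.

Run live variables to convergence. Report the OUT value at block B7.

Answer: {a, b, c}

Trace:
Per-block solution:
  B0: | IN={a, c, d, e, f} | OUT={a, b, c, d, e}
  B1: | IN={a, b, c, d, e} | OUT={a, b, c, d, e, f}
  B2: | IN={c, e, f} | OUT={b, c, f}
  B3: | IN={b, c, f} | OUT={a, b, c, d, f}
  B4: | IN={a, b, c, d, f} | OUT={a, b, c, d, f}
  B5: | IN={a, b, c, d, f} | OUT={a, b, c, d}
  B6: | IN={a, b, c, d} | OUT={a, b, c, d, e}
  B7: | IN={a, b, c, d, e} | OUT={a, b, c}
  B8: | IN={a, b, c} | OUT={}
  B9: | IN={} | OUT={}

Merge at B7: OUT[B7] = IN[B8] = {a, b, c}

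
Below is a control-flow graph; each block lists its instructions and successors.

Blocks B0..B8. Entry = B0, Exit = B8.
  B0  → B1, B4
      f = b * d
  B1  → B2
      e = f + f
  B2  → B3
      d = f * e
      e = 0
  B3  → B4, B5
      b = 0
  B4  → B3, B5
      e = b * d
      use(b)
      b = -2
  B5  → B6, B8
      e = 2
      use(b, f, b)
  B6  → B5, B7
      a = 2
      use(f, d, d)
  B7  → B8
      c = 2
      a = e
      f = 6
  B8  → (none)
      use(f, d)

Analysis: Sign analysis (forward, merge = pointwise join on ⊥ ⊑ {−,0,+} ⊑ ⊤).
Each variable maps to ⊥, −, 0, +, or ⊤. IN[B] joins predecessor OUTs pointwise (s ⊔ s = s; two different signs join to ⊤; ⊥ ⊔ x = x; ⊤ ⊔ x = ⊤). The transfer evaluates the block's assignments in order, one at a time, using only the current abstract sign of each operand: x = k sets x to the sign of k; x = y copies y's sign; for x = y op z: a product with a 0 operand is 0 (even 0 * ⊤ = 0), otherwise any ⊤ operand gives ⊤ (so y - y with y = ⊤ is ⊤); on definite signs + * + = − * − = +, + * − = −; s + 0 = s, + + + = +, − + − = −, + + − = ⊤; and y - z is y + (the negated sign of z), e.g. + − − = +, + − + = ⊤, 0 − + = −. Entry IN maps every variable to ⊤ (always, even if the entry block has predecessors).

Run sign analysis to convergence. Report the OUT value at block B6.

Fixpoint table:
  B0: | IN=(all ⊤) | OUT=(all ⊤)
  B1: | IN=(all ⊤) | OUT=(all ⊤)
  B2: | IN=(all ⊤) | OUT={e:0; rest ⊤}
  B3: | IN=(all ⊤) | OUT={b:0; rest ⊤}
  B4: | IN=(all ⊤) | OUT={b:-; rest ⊤}
  B5: | IN=(all ⊤) | OUT={e:+; rest ⊤}
  B6: | IN={e:+; rest ⊤} | OUT={a:+, e:+; rest ⊤}
  B7: | IN={a:+, e:+; rest ⊤} | OUT={a:+, c:+, e:+, f:+; rest ⊤}
  B8: | IN={e:+; rest ⊤} | OUT={e:+; rest ⊤}

Merge at B6: IN[B6] = OUT[B5] = {a: ⊤, b: ⊤, c: ⊤, d: ⊤, e: +, f: ⊤}
Applying B6's transfer function to that IN value gives OUT[B6] (row B6 above).

Answer: {a: +, b: ⊤, c: ⊤, d: ⊤, e: +, f: ⊤}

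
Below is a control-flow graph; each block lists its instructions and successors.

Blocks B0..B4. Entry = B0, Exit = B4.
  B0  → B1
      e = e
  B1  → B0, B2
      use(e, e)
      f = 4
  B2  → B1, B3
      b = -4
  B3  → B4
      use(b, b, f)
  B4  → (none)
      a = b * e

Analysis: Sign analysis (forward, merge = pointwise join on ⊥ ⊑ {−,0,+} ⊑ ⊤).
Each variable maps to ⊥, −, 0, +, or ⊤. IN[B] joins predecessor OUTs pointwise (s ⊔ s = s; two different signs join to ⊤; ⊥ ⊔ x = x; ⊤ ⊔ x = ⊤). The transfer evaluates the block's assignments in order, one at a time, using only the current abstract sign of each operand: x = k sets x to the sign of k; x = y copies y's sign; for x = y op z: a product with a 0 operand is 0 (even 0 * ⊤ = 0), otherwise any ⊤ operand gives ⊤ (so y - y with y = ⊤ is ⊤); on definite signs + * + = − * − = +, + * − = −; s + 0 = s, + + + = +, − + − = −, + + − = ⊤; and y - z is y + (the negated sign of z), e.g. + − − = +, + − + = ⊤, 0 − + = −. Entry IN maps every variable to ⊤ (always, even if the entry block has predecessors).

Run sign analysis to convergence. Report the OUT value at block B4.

Converged values:
  B0:  IN=(all ⊤)  OUT=(all ⊤)
  B1:  IN=(all ⊤)  OUT={f:+; rest ⊤}
  B2:  IN={f:+; rest ⊤}  OUT={b:-, f:+; rest ⊤}
  B3:  IN={b:-, f:+; rest ⊤}  OUT={b:-, f:+; rest ⊤}
  B4:  IN={b:-, f:+; rest ⊤}  OUT={b:-, f:+; rest ⊤}

Merge at B4: IN[B4] = OUT[B3] = {a: ⊤, b: -, c: ⊤, d: ⊤, e: ⊤, f: +}
Applying B4's transfer function to that IN value gives OUT[B4] (row B4 above).

Answer: {a: ⊤, b: -, c: ⊤, d: ⊤, e: ⊤, f: +}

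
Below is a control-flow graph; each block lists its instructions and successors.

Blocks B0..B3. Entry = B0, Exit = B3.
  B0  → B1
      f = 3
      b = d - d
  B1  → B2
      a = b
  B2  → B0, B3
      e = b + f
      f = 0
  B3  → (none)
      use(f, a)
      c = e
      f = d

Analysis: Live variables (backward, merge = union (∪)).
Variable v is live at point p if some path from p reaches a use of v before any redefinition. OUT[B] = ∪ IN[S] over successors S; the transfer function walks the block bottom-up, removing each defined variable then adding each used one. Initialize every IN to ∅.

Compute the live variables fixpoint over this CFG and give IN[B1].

Answer: {b, d, f}

Trace:
Fixpoint table:
  B0:  IN={d}  OUT={b, d, f}
  B1:  IN={b, d, f}  OUT={a, b, d, f}
  B2:  IN={a, b, d, f}  OUT={a, d, e, f}
  B3:  IN={a, d, e, f}  OUT={}

Merge at B1: OUT[B1] = IN[B2] = {a, b, d, f}
Applying B1's transfer function to that OUT value gives IN[B1] (row B1 above).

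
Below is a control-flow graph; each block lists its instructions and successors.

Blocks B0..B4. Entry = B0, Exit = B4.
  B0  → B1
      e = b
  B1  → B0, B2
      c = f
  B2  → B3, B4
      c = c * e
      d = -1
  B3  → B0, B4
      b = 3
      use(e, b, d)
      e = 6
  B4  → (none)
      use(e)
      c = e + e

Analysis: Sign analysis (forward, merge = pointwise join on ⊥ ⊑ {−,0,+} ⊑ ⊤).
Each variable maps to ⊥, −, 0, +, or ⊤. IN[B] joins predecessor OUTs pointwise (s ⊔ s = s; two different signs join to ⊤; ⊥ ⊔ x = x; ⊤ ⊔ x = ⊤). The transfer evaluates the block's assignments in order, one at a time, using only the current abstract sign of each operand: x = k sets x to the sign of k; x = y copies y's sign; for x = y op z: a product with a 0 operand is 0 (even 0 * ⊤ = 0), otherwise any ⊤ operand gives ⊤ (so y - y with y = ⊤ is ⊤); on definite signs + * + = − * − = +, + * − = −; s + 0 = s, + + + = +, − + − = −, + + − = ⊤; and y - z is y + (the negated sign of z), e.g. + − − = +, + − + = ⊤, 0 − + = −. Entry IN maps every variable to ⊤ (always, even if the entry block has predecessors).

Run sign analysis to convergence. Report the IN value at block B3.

Answer: {a: ⊤, b: ⊤, c: ⊤, d: -, e: ⊤, f: ⊤}

Trace:
Per-block solution:
  B0:  IN=(all ⊤)  OUT=(all ⊤)
  B1:  IN=(all ⊤)  OUT=(all ⊤)
  B2:  IN=(all ⊤)  OUT={d:-; rest ⊤}
  B3:  IN={d:-; rest ⊤}  OUT={b:+, d:-, e:+; rest ⊤}
  B4:  IN={d:-; rest ⊤}  OUT={d:-; rest ⊤}

Merge at B3: IN[B3] = OUT[B2] = {a: ⊤, b: ⊤, c: ⊤, d: -, e: ⊤, f: ⊤}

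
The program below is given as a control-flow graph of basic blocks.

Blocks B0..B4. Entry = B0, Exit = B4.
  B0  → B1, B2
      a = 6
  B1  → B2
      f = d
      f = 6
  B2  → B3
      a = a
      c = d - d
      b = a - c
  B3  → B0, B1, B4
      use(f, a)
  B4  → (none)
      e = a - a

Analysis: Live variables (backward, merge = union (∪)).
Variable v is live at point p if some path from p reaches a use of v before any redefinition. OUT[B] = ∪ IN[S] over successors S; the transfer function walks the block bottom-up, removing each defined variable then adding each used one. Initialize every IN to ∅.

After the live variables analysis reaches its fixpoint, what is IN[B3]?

Answer: {a, d, f}

Working:
Fixpoint table:
  B0: | IN={d, f} | OUT={a, d, f}
  B1: | IN={a, d} | OUT={a, d, f}
  B2: | IN={a, d, f} | OUT={a, d, f}
  B3: | IN={a, d, f} | OUT={a, d, f}
  B4: | IN={a} | OUT={}

Merge at B3: OUT[B3] = IN[B0] ⊔ IN[B1] ⊔ IN[B4] = {a, d, f}
Applying B3's transfer function to that OUT value gives IN[B3] (row B3 above).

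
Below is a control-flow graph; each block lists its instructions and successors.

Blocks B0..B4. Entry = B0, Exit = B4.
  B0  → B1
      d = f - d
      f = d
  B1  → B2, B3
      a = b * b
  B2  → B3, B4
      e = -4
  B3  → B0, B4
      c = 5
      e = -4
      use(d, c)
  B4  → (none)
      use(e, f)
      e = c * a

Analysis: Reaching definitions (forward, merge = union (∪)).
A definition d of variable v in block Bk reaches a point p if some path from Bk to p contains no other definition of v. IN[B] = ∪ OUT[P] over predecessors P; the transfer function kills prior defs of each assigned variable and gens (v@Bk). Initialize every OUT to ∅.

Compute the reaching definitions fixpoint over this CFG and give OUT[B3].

Answer: {a@B1, c@B3, d@B0, e@B3, f@B0}

Derivation:
Fixpoint table:
  B0:   IN={a@B1, c@B3, d@B0, e@B3, f@B0}   OUT={a@B1, c@B3, d@B0, e@B3, f@B0}
  B1:   IN={a@B1, c@B3, d@B0, e@B3, f@B0}   OUT={a@B1, c@B3, d@B0, e@B3, f@B0}
  B2:   IN={a@B1, c@B3, d@B0, e@B3, f@B0}   OUT={a@B1, c@B3, d@B0, e@B2, f@B0}
  B3:   IN={a@B1, c@B3, d@B0, e@B2, e@B3, f@B0}   OUT={a@B1, c@B3, d@B0, e@B3, f@B0}
  B4:   IN={a@B1, c@B3, d@B0, e@B2, e@B3, f@B0}   OUT={a@B1, c@B3, d@B0, e@B4, f@B0}

Merge at B3: IN[B3] = OUT[B1] ⊔ OUT[B2] = {a@B1, c@B3, d@B0, e@B2, e@B3, f@B0}
Applying B3's transfer function to that IN value gives OUT[B3] (row B3 above).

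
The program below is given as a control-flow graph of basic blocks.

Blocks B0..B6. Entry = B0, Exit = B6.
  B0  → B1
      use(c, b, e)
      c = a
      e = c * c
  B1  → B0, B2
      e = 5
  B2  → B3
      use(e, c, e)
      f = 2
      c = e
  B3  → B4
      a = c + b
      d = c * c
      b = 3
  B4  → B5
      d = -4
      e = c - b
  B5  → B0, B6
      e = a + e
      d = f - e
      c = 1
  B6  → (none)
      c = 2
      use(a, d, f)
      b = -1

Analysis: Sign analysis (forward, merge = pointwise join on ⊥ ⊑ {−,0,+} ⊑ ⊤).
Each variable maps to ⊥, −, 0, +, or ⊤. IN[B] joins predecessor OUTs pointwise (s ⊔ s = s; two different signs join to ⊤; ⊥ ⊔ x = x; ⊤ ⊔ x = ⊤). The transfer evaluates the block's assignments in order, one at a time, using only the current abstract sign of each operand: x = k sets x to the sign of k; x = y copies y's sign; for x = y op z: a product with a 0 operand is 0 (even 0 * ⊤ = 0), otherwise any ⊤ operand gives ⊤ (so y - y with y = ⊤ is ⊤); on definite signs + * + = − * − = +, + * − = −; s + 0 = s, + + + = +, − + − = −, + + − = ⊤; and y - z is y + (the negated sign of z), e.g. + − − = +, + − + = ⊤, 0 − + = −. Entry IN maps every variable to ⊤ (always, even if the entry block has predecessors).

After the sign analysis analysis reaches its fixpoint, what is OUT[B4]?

Fixpoint table:
  B0: | IN=(all ⊤) | OUT=(all ⊤)
  B1: | IN=(all ⊤) | OUT={e:+; rest ⊤}
  B2: | IN={e:+; rest ⊤} | OUT={c:+, e:+, f:+; rest ⊤}
  B3: | IN={c:+, e:+, f:+; rest ⊤} | OUT={b:+, c:+, d:+, e:+, f:+; rest ⊤}
  B4: | IN={b:+, c:+, d:+, e:+, f:+; rest ⊤} | OUT={b:+, c:+, d:-, f:+; rest ⊤}
  B5: | IN={b:+, c:+, d:-, f:+; rest ⊤} | OUT={b:+, c:+, f:+; rest ⊤}
  B6: | IN={b:+, c:+, f:+; rest ⊤} | OUT={b:-, c:+, f:+; rest ⊤}

Merge at B4: IN[B4] = OUT[B3] = {a: ⊤, b: +, c: +, d: +, e: +, f: +}
Applying B4's transfer function to that IN value gives OUT[B4] (row B4 above).

Answer: {a: ⊤, b: +, c: +, d: -, e: ⊤, f: +}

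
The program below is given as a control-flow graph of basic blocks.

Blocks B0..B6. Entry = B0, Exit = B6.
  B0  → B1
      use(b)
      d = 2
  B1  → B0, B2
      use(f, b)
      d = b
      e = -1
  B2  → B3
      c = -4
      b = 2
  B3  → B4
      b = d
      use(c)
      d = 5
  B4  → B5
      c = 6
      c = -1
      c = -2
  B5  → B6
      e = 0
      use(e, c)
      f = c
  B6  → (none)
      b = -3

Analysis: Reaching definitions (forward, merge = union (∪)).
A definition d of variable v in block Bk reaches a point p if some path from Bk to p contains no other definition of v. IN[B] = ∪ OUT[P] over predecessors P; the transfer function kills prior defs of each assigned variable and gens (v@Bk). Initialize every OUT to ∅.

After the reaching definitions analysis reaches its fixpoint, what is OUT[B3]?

Fixpoint table:
  B0:  IN={d@B1, e@B1}  OUT={d@B0, e@B1}
  B1:  IN={d@B0, e@B1}  OUT={d@B1, e@B1}
  B2:  IN={d@B1, e@B1}  OUT={b@B2, c@B2, d@B1, e@B1}
  B3:  IN={b@B2, c@B2, d@B1, e@B1}  OUT={b@B3, c@B2, d@B3, e@B1}
  B4:  IN={b@B3, c@B2, d@B3, e@B1}  OUT={b@B3, c@B4, d@B3, e@B1}
  B5:  IN={b@B3, c@B4, d@B3, e@B1}  OUT={b@B3, c@B4, d@B3, e@B5, f@B5}
  B6:  IN={b@B3, c@B4, d@B3, e@B5, f@B5}  OUT={b@B6, c@B4, d@B3, e@B5, f@B5}

Merge at B3: IN[B3] = OUT[B2] = {b@B2, c@B2, d@B1, e@B1}
Applying B3's transfer function to that IN value gives OUT[B3] (row B3 above).

Answer: {b@B3, c@B2, d@B3, e@B1}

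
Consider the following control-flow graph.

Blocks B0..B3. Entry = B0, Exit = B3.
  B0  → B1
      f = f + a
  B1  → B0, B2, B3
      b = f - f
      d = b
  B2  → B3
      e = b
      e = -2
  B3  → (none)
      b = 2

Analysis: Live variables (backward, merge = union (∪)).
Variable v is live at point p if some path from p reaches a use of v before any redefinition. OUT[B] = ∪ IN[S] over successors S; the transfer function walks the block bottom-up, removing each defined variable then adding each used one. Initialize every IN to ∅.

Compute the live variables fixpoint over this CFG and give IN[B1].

Answer: {a, f}

Trace:
Fixpoint table:
  B0: | IN={a, f} | OUT={a, f}
  B1: | IN={a, f} | OUT={a, b, f}
  B2: | IN={b} | OUT={}
  B3: | IN={} | OUT={}

Merge at B1: OUT[B1] = IN[B0] ⊔ IN[B2] ⊔ IN[B3] = {a, b, f}
Applying B1's transfer function to that OUT value gives IN[B1] (row B1 above).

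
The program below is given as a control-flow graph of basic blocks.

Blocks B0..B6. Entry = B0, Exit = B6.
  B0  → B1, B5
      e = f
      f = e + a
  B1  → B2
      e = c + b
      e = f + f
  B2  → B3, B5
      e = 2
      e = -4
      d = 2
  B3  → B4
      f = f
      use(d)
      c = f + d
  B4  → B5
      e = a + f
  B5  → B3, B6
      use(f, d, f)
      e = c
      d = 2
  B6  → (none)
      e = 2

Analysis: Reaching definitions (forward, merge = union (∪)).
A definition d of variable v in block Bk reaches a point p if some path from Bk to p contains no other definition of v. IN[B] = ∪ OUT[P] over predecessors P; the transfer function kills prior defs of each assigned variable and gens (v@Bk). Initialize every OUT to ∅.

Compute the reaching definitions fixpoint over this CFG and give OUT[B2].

Converged values:
  B0:   IN={}   OUT={e@B0, f@B0}
  B1:   IN={e@B0, f@B0}   OUT={e@B1, f@B0}
  B2:   IN={e@B1, f@B0}   OUT={d@B2, e@B2, f@B0}
  B3:   IN={c@B3, d@B2, d@B5, e@B2, e@B5, f@B0, f@B3}   OUT={c@B3, d@B2, d@B5, e@B2, e@B5, f@B3}
  B4:   IN={c@B3, d@B2, d@B5, e@B2, e@B5, f@B3}   OUT={c@B3, d@B2, d@B5, e@B4, f@B3}
  B5:   IN={c@B3, d@B2, d@B5, e@B0, e@B2, e@B4, f@B0, f@B3}   OUT={c@B3, d@B5, e@B5, f@B0, f@B3}
  B6:   IN={c@B3, d@B5, e@B5, f@B0, f@B3}   OUT={c@B3, d@B5, e@B6, f@B0, f@B3}

Merge at B2: IN[B2] = OUT[B1] = {e@B1, f@B0}
Applying B2's transfer function to that IN value gives OUT[B2] (row B2 above).

Answer: {d@B2, e@B2, f@B0}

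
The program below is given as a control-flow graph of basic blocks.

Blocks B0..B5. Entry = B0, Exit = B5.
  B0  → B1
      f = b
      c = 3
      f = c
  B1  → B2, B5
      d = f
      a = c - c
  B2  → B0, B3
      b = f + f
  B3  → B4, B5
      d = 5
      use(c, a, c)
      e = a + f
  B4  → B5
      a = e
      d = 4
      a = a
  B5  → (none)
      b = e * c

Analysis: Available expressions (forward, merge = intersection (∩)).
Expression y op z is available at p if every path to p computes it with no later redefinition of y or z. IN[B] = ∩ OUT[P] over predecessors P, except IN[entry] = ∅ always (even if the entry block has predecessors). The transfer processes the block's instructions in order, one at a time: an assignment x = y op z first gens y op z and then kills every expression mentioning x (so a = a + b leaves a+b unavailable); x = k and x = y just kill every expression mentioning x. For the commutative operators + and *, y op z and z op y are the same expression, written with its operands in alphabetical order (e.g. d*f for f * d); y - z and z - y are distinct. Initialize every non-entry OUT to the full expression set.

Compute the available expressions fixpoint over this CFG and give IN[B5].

Answer: {c-c}

Trace:
Per-block solution:
  B0:  IN={}  OUT={}
  B1:  IN={}  OUT={c-c}
  B2:  IN={c-c}  OUT={c-c, f+f}
  B3:  IN={c-c, f+f}  OUT={a+f, c-c, f+f}
  B4:  IN={a+f, c-c, f+f}  OUT={c-c, f+f}
  B5:  IN={c-c}  OUT={c*e, c-c}

Merge at B5: IN[B5] = OUT[B1] ∩ OUT[B3] ∩ OUT[B4] = {c-c}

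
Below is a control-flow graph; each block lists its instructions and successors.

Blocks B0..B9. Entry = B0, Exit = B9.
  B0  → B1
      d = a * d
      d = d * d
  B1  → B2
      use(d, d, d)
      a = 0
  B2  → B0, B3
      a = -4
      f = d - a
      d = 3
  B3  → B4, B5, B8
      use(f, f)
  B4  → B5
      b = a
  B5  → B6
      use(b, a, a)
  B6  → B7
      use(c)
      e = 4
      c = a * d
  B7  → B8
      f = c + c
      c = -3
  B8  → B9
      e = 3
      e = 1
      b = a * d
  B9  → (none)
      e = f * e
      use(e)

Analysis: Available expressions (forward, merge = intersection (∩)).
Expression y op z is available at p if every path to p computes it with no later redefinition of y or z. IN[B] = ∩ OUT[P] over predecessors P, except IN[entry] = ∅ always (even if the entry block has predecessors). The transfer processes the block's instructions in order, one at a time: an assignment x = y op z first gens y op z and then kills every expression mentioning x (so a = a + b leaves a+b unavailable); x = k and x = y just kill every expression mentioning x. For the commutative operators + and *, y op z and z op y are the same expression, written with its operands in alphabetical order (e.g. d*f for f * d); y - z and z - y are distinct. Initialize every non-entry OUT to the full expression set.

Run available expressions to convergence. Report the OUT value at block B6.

Answer: {a*d}

Derivation:
Fixpoint table:
  B0:  IN={}  OUT={}
  B1:  IN={}  OUT={}
  B2:  IN={}  OUT={}
  B3:  IN={}  OUT={}
  B4:  IN={}  OUT={}
  B5:  IN={}  OUT={}
  B6:  IN={}  OUT={a*d}
  B7:  IN={a*d}  OUT={a*d}
  B8:  IN={}  OUT={a*d}
  B9:  IN={a*d}  OUT={a*d}

Merge at B6: IN[B6] = OUT[B5] = {}
Applying B6's transfer function to that IN value gives OUT[B6] (row B6 above).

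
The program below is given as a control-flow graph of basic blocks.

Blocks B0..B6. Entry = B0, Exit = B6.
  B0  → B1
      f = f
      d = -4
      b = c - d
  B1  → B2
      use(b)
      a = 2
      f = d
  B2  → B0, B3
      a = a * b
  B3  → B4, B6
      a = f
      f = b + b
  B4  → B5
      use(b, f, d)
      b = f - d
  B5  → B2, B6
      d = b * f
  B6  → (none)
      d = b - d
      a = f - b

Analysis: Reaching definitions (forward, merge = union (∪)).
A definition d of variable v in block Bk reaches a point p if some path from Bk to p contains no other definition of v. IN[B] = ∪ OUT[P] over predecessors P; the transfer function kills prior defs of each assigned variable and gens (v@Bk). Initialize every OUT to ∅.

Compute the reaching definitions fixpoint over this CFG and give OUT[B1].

Answer: {a@B1, b@B0, d@B0, f@B1}

Trace:
Fixpoint table:
  B0:  IN={a@B2, b@B0, b@B4, d@B0, d@B5, f@B1, f@B3}  OUT={a@B2, b@B0, d@B0, f@B0}
  B1:  IN={a@B2, b@B0, d@B0, f@B0}  OUT={a@B1, b@B0, d@B0, f@B1}
  B2:  IN={a@B1, a@B3, b@B0, b@B4, d@B0, d@B5, f@B1, f@B3}  OUT={a@B2, b@B0, b@B4, d@B0, d@B5, f@B1, f@B3}
  B3:  IN={a@B2, b@B0, b@B4, d@B0, d@B5, f@B1, f@B3}  OUT={a@B3, b@B0, b@B4, d@B0, d@B5, f@B3}
  B4:  IN={a@B3, b@B0, b@B4, d@B0, d@B5, f@B3}  OUT={a@B3, b@B4, d@B0, d@B5, f@B3}
  B5:  IN={a@B3, b@B4, d@B0, d@B5, f@B3}  OUT={a@B3, b@B4, d@B5, f@B3}
  B6:  IN={a@B3, b@B0, b@B4, d@B0, d@B5, f@B3}  OUT={a@B6, b@B0, b@B4, d@B6, f@B3}

Merge at B1: IN[B1] = OUT[B0] = {a@B2, b@B0, d@B0, f@B0}
Applying B1's transfer function to that IN value gives OUT[B1] (row B1 above).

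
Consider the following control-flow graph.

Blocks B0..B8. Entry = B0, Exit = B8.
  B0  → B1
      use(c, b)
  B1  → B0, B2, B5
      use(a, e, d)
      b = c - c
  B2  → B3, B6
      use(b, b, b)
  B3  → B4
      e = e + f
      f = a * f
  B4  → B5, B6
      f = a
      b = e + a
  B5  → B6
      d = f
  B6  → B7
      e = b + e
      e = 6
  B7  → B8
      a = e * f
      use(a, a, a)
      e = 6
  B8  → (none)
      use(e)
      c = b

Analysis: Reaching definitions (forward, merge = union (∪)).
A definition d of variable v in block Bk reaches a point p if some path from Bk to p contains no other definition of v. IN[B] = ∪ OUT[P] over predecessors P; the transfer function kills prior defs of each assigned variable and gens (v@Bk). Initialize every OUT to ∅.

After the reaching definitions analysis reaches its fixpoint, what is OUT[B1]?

Converged values:
  B0:   IN={b@B1}   OUT={b@B1}
  B1:   IN={b@B1}   OUT={b@B1}
  B2:   IN={b@B1}   OUT={b@B1}
  B3:   IN={b@B1}   OUT={b@B1, e@B3, f@B3}
  B4:   IN={b@B1, e@B3, f@B3}   OUT={b@B4, e@B3, f@B4}
  B5:   IN={b@B1, b@B4, e@B3, f@B4}   OUT={b@B1, b@B4, d@B5, e@B3, f@B4}
  B6:   IN={b@B1, b@B4, d@B5, e@B3, f@B4}   OUT={b@B1, b@B4, d@B5, e@B6, f@B4}
  B7:   IN={b@B1, b@B4, d@B5, e@B6, f@B4}   OUT={a@B7, b@B1, b@B4, d@B5, e@B7, f@B4}
  B8:   IN={a@B7, b@B1, b@B4, d@B5, e@B7, f@B4}   OUT={a@B7, b@B1, b@B4, c@B8, d@B5, e@B7, f@B4}

Merge at B1: IN[B1] = OUT[B0] = {b@B1}
Applying B1's transfer function to that IN value gives OUT[B1] (row B1 above).

Answer: {b@B1}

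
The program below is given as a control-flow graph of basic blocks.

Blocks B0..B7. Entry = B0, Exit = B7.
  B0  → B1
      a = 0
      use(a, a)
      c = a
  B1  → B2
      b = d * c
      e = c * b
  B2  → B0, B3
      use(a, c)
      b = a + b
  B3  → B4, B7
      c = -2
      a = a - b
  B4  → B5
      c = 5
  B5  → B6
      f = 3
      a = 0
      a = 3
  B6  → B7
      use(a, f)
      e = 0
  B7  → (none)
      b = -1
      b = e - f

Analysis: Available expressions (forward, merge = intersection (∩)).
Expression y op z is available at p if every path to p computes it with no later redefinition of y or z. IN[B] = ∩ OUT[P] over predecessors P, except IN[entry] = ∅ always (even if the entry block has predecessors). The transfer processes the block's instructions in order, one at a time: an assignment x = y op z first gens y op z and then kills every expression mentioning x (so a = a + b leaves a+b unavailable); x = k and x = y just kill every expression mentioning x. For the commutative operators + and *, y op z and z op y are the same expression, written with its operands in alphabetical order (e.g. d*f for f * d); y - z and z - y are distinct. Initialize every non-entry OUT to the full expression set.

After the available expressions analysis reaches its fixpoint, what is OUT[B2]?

Answer: {c*d}

Derivation:
Per-block solution:
  B0: | IN={} | OUT={}
  B1: | IN={} | OUT={b*c, c*d}
  B2: | IN={b*c, c*d} | OUT={c*d}
  B3: | IN={c*d} | OUT={}
  B4: | IN={} | OUT={}
  B5: | IN={} | OUT={}
  B6: | IN={} | OUT={}
  B7: | IN={} | OUT={e-f}

Merge at B2: IN[B2] = OUT[B1] = {b*c, c*d}
Applying B2's transfer function to that IN value gives OUT[B2] (row B2 above).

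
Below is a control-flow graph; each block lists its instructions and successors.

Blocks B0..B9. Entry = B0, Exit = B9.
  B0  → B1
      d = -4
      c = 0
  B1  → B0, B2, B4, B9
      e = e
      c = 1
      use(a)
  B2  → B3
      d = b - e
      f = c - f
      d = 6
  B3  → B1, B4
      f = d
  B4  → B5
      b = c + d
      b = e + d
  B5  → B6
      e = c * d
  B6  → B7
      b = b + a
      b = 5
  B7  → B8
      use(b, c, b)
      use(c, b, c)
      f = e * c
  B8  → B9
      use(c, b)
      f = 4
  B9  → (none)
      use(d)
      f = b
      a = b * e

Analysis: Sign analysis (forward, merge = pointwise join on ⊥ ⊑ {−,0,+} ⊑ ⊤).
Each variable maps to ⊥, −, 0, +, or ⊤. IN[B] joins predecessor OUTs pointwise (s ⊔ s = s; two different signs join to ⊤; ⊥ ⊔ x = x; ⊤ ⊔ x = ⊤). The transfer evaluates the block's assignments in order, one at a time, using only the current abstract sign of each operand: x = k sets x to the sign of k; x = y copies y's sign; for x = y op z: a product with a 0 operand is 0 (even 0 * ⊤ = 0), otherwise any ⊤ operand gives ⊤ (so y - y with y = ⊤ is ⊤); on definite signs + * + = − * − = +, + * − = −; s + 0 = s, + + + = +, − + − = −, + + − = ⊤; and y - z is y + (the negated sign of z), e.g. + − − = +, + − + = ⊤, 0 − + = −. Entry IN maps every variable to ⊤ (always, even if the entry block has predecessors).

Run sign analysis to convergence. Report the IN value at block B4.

Answer: {a: ⊤, b: ⊤, c: +, d: ⊤, e: ⊤, f: ⊤}

Derivation:
Converged values:
  B0:  IN=(all ⊤)  OUT={c:0, d:-; rest ⊤}
  B1:  IN=(all ⊤)  OUT={c:+; rest ⊤}
  B2:  IN={c:+; rest ⊤}  OUT={c:+, d:+; rest ⊤}
  B3:  IN={c:+, d:+; rest ⊤}  OUT={c:+, d:+, f:+; rest ⊤}
  B4:  IN={c:+; rest ⊤}  OUT={c:+; rest ⊤}
  B5:  IN={c:+; rest ⊤}  OUT={c:+; rest ⊤}
  B6:  IN={c:+; rest ⊤}  OUT={b:+, c:+; rest ⊤}
  B7:  IN={b:+, c:+; rest ⊤}  OUT={b:+, c:+; rest ⊤}
  B8:  IN={b:+, c:+; rest ⊤}  OUT={b:+, c:+, f:+; rest ⊤}
  B9:  IN={c:+; rest ⊤}  OUT={c:+; rest ⊤}

Merge at B4: IN[B4] = OUT[B1] ⊔ OUT[B3] = {a: ⊤, b: ⊤, c: +, d: ⊤, e: ⊤, f: ⊤}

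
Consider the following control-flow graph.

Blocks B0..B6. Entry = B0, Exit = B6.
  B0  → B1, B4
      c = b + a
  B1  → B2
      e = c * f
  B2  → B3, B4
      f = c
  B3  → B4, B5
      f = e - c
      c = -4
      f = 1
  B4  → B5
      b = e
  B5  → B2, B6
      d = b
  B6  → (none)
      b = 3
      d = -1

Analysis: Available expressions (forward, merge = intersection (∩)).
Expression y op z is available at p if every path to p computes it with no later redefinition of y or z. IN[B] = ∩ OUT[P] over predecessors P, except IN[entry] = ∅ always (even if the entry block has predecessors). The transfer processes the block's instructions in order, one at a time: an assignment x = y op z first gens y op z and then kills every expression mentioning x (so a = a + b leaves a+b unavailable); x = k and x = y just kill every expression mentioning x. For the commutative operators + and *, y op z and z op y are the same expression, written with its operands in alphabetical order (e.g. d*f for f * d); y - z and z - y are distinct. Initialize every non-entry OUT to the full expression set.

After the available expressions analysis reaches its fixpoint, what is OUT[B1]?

Converged values:
  B0: | IN={} | OUT={a+b}
  B1: | IN={a+b} | OUT={a+b, c*f}
  B2: | IN={} | OUT={}
  B3: | IN={} | OUT={}
  B4: | IN={} | OUT={}
  B5: | IN={} | OUT={}
  B6: | IN={} | OUT={}

Merge at B1: IN[B1] = OUT[B0] = {a+b}
Applying B1's transfer function to that IN value gives OUT[B1] (row B1 above).

Answer: {a+b, c*f}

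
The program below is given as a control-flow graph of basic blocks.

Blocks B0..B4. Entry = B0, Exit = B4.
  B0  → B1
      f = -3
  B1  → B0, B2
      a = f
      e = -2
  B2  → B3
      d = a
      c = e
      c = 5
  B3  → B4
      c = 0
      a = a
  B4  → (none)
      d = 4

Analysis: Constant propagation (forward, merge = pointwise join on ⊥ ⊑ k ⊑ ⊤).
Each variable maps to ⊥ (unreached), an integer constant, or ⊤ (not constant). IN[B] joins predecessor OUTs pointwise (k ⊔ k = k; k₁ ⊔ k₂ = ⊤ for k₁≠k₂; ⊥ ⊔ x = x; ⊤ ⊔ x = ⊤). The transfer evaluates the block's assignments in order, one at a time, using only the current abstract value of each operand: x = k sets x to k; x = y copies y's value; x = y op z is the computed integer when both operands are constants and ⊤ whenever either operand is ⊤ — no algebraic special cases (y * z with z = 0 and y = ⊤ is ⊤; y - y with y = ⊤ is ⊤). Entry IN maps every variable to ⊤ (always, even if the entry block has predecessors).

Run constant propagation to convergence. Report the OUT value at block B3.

Converged values:
  B0:  IN=(all ⊤)  OUT={f:-3; rest ⊤}
  B1:  IN={f:-3; rest ⊤}  OUT={a:-3, e:-2, f:-3; rest ⊤}
  B2:  IN={a:-3, e:-2, f:-3; rest ⊤}  OUT={a:-3, c:5, d:-3, e:-2, f:-3; rest ⊤}
  B3:  IN={a:-3, c:5, d:-3, e:-2, f:-3; rest ⊤}  OUT={a:-3, c:0, d:-3, e:-2, f:-3; rest ⊤}
  B4:  IN={a:-3, c:0, d:-3, e:-2, f:-3; rest ⊤}  OUT={a:-3, c:0, d:4, e:-2, f:-3; rest ⊤}

Merge at B3: IN[B3] = OUT[B2] = {a: -3, b: ⊤, c: 5, d: -3, e: -2, f: -3}
Applying B3's transfer function to that IN value gives OUT[B3] (row B3 above).

Answer: {a: -3, b: ⊤, c: 0, d: -3, e: -2, f: -3}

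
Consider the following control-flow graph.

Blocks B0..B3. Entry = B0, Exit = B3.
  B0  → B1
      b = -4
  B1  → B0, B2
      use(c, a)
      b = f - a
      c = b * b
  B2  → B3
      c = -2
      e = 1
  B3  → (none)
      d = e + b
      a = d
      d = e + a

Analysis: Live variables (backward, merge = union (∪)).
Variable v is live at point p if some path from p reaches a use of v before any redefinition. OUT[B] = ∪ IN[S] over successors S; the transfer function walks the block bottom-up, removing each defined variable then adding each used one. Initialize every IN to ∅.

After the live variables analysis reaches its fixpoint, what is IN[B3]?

Answer: {b, e}

Working:
Converged values:
  B0: | IN={a, c, f} | OUT={a, c, f}
  B1: | IN={a, c, f} | OUT={a, b, c, f}
  B2: | IN={b} | OUT={b, e}
  B3: | IN={b, e} | OUT={}

B3 is the boundary node: OUT[B3] = {}
Applying B3's transfer function to that OUT value gives IN[B3] (row B3 above).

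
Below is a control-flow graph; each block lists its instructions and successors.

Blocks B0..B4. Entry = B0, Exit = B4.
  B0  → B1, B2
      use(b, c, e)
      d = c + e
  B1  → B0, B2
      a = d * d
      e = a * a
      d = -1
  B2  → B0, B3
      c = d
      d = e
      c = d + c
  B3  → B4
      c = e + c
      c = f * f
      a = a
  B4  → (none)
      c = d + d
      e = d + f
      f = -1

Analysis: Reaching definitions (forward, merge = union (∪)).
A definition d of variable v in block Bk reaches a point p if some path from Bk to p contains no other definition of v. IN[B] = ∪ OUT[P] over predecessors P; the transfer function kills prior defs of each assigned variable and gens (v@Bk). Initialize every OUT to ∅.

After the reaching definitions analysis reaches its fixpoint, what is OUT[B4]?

Answer: {a@B3, c@B4, d@B2, e@B4, f@B4}

Derivation:
Per-block solution:
  B0: | IN={a@B1, c@B2, d@B1, d@B2, e@B1} | OUT={a@B1, c@B2, d@B0, e@B1}
  B1: | IN={a@B1, c@B2, d@B0, e@B1} | OUT={a@B1, c@B2, d@B1, e@B1}
  B2: | IN={a@B1, c@B2, d@B0, d@B1, e@B1} | OUT={a@B1, c@B2, d@B2, e@B1}
  B3: | IN={a@B1, c@B2, d@B2, e@B1} | OUT={a@B3, c@B3, d@B2, e@B1}
  B4: | IN={a@B3, c@B3, d@B2, e@B1} | OUT={a@B3, c@B4, d@B2, e@B4, f@B4}

Merge at B4: IN[B4] = OUT[B3] = {a@B3, c@B3, d@B2, e@B1}
Applying B4's transfer function to that IN value gives OUT[B4] (row B4 above).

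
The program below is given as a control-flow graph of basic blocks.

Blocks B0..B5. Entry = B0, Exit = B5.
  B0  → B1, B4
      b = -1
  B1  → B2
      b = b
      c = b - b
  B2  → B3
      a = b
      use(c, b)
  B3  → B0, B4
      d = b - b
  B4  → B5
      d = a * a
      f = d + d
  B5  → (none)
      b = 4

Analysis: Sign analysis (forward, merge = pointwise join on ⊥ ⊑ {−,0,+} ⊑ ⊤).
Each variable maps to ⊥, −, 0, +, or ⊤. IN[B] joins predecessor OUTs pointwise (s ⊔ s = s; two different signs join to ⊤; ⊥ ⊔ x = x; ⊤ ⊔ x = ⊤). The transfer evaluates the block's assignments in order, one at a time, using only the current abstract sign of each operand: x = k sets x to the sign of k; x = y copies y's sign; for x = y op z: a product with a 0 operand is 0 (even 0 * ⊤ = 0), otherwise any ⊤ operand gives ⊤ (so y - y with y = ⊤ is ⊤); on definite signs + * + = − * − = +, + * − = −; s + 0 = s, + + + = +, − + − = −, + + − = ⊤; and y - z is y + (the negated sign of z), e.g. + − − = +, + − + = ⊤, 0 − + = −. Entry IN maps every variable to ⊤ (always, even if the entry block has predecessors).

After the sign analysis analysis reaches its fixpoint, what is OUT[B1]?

Per-block solution:
  B0:   IN=(all ⊤)   OUT={b:-; rest ⊤}
  B1:   IN={b:-; rest ⊤}   OUT={b:-; rest ⊤}
  B2:   IN={b:-; rest ⊤}   OUT={a:-, b:-; rest ⊤}
  B3:   IN={a:-, b:-; rest ⊤}   OUT={a:-, b:-; rest ⊤}
  B4:   IN={b:-; rest ⊤}   OUT={b:-; rest ⊤}
  B5:   IN={b:-; rest ⊤}   OUT={b:+; rest ⊤}

Merge at B1: IN[B1] = OUT[B0] = {a: ⊤, b: -, c: ⊤, d: ⊤, e: ⊤, f: ⊤}
Applying B1's transfer function to that IN value gives OUT[B1] (row B1 above).

Answer: {a: ⊤, b: -, c: ⊤, d: ⊤, e: ⊤, f: ⊤}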